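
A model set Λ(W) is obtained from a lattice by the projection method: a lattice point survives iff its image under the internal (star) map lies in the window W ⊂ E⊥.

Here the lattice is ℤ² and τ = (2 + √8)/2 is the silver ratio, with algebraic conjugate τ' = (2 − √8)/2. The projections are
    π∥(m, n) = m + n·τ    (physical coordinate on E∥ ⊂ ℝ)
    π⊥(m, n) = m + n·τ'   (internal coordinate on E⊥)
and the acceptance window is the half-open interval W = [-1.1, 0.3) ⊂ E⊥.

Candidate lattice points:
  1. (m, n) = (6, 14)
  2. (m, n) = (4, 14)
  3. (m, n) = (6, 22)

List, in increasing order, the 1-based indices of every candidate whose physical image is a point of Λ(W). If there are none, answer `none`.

Numerically τ ≈ 2.414214 and τ' = −1/τ ≈ -0.414214.
candidate 1: (m,n)=(6,14) → π∥ = 6+14·τ ≈ 39.798990, π⊥ = 6+14·τ' ≈ 0.201010 ∈ [-1.1, 0.3) ⇒ IN Λ
candidate 2: (m,n)=(4,14) → π∥ = 4+14·τ ≈ 37.798990, π⊥ = 4+14·τ' ≈ -1.798990 ∉ [-1.1, 0.3) ⇒ out
candidate 3: (m,n)=(6,22) → π∥ = 6+22·τ ≈ 59.112698, π⊥ = 6+22·τ' ≈ -3.112698 ∉ [-1.1, 0.3) ⇒ out

1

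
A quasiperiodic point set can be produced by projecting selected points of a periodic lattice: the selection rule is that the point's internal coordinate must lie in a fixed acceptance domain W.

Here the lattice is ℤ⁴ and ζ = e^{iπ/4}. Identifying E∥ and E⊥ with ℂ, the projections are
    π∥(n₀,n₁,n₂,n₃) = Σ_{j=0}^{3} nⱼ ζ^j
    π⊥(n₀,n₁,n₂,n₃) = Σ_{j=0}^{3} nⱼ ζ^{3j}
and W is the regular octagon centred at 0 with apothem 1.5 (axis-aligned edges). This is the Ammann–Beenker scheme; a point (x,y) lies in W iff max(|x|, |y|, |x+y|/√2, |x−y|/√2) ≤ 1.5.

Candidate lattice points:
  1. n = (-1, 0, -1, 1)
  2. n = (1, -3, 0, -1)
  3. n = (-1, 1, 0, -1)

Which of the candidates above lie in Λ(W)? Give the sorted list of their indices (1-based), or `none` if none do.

Internal map: ζ^{3j} for j=0..3 gives (1,0), (−√2/2,√2/2), (0,−1), (√2/2,√2/2).
#1 (-1, 0, -1, 1): internal (-0.29289, 1.70711); octagon support 1.70711 vs apothem 1.5 → ∉ W
#2 (1, -3, 0, -1): internal (2.41421, -2.82843); octagon support 3.70711 vs apothem 1.5 → ∉ W
#3 (-1, 1, 0, -1): internal (-2.41421, 0.00000); octagon support 2.41421 vs apothem 1.5 → ∉ W

none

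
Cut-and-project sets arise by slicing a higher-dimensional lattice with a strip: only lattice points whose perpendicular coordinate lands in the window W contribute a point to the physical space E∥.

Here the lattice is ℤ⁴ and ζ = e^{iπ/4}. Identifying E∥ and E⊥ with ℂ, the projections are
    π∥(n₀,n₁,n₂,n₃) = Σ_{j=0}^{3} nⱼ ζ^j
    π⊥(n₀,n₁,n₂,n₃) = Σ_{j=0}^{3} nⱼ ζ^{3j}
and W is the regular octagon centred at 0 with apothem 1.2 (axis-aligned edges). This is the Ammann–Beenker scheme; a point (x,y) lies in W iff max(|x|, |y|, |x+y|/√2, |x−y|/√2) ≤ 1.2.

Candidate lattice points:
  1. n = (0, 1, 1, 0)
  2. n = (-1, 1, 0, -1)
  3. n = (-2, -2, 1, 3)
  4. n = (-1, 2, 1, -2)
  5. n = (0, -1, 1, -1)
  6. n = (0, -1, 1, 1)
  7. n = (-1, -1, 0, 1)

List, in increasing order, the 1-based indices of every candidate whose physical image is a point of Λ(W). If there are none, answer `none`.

1, 7

Internal map: ζ^{3j} for j=0..3 gives (1,0), (−√2/2,√2/2), (0,−1), (√2/2,√2/2).
#1 (0, 1, 1, 0): internal (-0.707107, -0.292893); octagon support 0.707107 vs apothem 1.2 → ∈ W
#2 (-1, 1, 0, -1): internal (-2.414214, 0.000000); octagon support 2.414214 vs apothem 1.2 → ∉ W
#3 (-2, -2, 1, 3): internal (1.535534, -0.292893); octagon support 1.535534 vs apothem 1.2 → ∉ W
#4 (-1, 2, 1, -2): internal (-3.828427, -1.000000); octagon support 3.828427 vs apothem 1.2 → ∉ W
#5 (0, -1, 1, -1): internal (0.000000, -2.414214); octagon support 2.414214 vs apothem 1.2 → ∉ W
#6 (0, -1, 1, 1): internal (1.414214, -1.000000); octagon support 1.707107 vs apothem 1.2 → ∉ W
#7 (-1, -1, 0, 1): internal (0.414214, 0.000000); octagon support 0.414214 vs apothem 1.2 → ∈ W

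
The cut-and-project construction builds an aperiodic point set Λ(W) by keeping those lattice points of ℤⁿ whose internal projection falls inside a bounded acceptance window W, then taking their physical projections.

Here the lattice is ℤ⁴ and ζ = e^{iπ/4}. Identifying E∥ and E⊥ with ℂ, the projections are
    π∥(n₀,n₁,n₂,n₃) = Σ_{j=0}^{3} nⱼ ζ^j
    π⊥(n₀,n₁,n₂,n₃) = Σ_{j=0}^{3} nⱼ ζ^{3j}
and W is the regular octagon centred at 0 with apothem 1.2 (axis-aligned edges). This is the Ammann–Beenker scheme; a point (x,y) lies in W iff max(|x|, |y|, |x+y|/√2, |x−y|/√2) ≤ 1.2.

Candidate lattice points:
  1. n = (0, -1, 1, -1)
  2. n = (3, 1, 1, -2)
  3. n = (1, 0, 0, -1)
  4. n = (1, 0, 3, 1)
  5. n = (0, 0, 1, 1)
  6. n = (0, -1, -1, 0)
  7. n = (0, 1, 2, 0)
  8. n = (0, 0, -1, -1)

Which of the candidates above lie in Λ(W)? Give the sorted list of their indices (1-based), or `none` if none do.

π⊥(n) = n₀ + n₁ζ³ + n₂ζ⁶ + n₃ζ⁹ where ζ = e^{iπ/4}.
#1 (0, -1, 1, -1): internal (0.0000, -2.4142); octagon support 2.4142 vs apothem 1.2 → ∉ W
#2 (3, 1, 1, -2): internal (0.8787, -1.7071); octagon support 1.8284 vs apothem 1.2 → ∉ W
#3 (1, 0, 0, -1): internal (0.2929, -0.7071); octagon support 0.7071 vs apothem 1.2 → ∈ W
#4 (1, 0, 3, 1): internal (1.7071, -2.2929); octagon support 2.8284 vs apothem 1.2 → ∉ W
#5 (0, 0, 1, 1): internal (0.7071, -0.2929); octagon support 0.7071 vs apothem 1.2 → ∈ W
#6 (0, -1, -1, 0): internal (0.7071, 0.2929); octagon support 0.7071 vs apothem 1.2 → ∈ W
#7 (0, 1, 2, 0): internal (-0.7071, -1.2929); octagon support 1.4142 vs apothem 1.2 → ∉ W
#8 (0, 0, -1, -1): internal (-0.7071, 0.2929); octagon support 0.7071 vs apothem 1.2 → ∈ W

3, 5, 6, 8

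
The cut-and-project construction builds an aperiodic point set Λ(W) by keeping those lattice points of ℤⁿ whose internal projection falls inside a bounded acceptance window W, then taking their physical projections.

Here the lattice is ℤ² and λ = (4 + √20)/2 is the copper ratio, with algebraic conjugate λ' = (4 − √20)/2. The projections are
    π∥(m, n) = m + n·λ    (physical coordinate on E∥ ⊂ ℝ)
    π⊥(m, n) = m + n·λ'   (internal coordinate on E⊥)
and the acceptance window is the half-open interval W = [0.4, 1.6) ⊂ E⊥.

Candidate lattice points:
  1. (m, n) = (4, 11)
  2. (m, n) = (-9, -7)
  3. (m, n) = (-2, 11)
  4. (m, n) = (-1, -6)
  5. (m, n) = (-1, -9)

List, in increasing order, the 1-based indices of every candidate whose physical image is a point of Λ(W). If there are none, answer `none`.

1, 4, 5

Numerically λ ≈ 4.2361 and λ' = −1/λ ≈ -0.2361.
#1 (4,11): internal coord 4 + (11)·λ' = +1.4033; +1.4033 ∈ [0.4, 1.6) → IN Λ
#2 (-9,-7): internal coord -9 + (-7)·λ' = -7.3475; -7.3475 ∉ [0.4, 1.6) → out
#3 (-2,11): internal coord -2 + (11)·λ' = -4.5967; -4.5967 ∉ [0.4, 1.6) → out
#4 (-1,-6): internal coord -1 + (-6)·λ' = +0.4164; +0.4164 ∈ [0.4, 1.6) → IN Λ
#5 (-1,-9): internal coord -1 + (-9)·λ' = +1.1246; +1.1246 ∈ [0.4, 1.6) → IN Λ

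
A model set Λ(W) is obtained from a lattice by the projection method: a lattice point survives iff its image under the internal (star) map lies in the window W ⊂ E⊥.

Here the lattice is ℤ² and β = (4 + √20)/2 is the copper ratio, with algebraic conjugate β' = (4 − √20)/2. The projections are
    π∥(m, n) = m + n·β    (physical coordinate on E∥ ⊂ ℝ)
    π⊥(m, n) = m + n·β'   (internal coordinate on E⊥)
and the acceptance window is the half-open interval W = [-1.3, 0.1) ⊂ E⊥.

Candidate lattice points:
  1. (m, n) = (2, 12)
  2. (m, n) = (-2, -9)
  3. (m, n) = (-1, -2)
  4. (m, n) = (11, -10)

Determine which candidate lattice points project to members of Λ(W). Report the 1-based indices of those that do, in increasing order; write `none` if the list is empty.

Numerically β ≈ 4.2361 and β' = −1/β ≈ -0.2361.
[1] lift (2,12): star map gives -0.8328; window check -1.3 ≤ -0.8328 < 0.1 is true → IN Λ
[2] lift (-2,-9): star map gives 0.1246; window check -1.3 ≤ 0.1246 < 0.1 is false → out
[3] lift (-1,-2): star map gives -0.5279; window check -1.3 ≤ -0.5279 < 0.1 is true → IN Λ
[4] lift (11,-10): star map gives 13.3607; window check -1.3 ≤ 13.3607 < 0.1 is false → out

1, 3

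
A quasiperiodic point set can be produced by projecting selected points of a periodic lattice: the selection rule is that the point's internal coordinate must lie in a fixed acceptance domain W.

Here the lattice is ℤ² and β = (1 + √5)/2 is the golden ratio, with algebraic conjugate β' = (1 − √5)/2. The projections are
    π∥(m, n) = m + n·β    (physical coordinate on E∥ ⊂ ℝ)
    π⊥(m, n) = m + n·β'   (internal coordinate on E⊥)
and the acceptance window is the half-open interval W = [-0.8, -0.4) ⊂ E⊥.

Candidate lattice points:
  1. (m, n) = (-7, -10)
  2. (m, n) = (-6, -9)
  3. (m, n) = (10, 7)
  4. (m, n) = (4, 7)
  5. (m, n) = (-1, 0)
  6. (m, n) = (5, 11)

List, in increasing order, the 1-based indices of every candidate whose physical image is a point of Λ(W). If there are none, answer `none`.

2

β' = (1−√5)/2 ≈ -0.61803.
[1] lift (-7,-10): star map gives -0.81966; window check -0.8 ≤ -0.81966 < -0.4 is false → out
[2] lift (-6,-9): star map gives -0.43769; window check -0.8 ≤ -0.43769 < -0.4 is true → IN Λ
[3] lift (10,7): star map gives 5.67376; window check -0.8 ≤ 5.67376 < -0.4 is false → out
[4] lift (4,7): star map gives -0.32624; window check -0.8 ≤ -0.32624 < -0.4 is false → out
[5] lift (-1,0): star map gives -1.00000; window check -0.8 ≤ -1.00000 < -0.4 is false → out
[6] lift (5,11): star map gives -1.79837; window check -0.8 ≤ -1.79837 < -0.4 is false → out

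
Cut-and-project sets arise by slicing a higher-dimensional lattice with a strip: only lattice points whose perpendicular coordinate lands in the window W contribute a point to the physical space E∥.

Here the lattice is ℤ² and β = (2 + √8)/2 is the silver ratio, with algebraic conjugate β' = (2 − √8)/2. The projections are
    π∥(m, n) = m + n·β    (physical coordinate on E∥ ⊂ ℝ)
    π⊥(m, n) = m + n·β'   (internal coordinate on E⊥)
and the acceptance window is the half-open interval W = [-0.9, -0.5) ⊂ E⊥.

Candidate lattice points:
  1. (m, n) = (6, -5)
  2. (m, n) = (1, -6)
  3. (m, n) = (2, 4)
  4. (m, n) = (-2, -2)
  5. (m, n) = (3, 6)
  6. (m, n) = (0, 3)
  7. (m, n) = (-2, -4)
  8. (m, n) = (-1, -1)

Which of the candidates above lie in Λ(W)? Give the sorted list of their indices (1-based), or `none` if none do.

Numerically β ≈ 2.41421 and β' = −1/β ≈ -0.41421.
#1 (6,-5): internal coord 6 + (-5)·β' = +8.07107; +8.07107 ∉ [-0.9, -0.5) → out
#2 (1,-6): internal coord 1 + (-6)·β' = +3.48528; +3.48528 ∉ [-0.9, -0.5) → out
#3 (2,4): internal coord 2 + (4)·β' = +0.34315; +0.34315 ∉ [-0.9, -0.5) → out
#4 (-2,-2): internal coord -2 + (-2)·β' = -1.17157; -1.17157 ∉ [-0.9, -0.5) → out
#5 (3,6): internal coord 3 + (6)·β' = +0.51472; +0.51472 ∉ [-0.9, -0.5) → out
#6 (0,3): internal coord 0 + (3)·β' = -1.24264; -1.24264 ∉ [-0.9, -0.5) → out
#7 (-2,-4): internal coord -2 + (-4)·β' = -0.34315; -0.34315 ∉ [-0.9, -0.5) → out
#8 (-1,-1): internal coord -1 + (-1)·β' = -0.58579; -0.58579 ∈ [-0.9, -0.5) → IN Λ

8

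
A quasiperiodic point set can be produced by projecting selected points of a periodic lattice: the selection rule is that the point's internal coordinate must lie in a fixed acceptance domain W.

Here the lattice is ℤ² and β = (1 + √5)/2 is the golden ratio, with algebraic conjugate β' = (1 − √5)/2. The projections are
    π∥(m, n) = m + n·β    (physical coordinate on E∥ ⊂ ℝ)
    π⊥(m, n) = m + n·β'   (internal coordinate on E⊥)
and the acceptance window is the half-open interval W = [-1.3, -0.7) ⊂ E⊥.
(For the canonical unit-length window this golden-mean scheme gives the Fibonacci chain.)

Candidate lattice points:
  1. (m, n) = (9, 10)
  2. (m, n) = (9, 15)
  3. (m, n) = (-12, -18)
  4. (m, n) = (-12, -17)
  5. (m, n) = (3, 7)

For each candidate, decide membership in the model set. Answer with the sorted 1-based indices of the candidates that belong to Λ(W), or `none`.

Numerically β ≈ 1.6180 and β' = −1/β ≈ -0.6180.
candidate 1: (m,n)=(9,10) → π∥ = 9+10·β ≈ 25.1803, π⊥ = 9+10·β' ≈ 2.8197 ∉ [-1.3, -0.7) ⇒ out
candidate 2: (m,n)=(9,15) → π∥ = 9+15·β ≈ 33.2705, π⊥ = 9+15·β' ≈ -0.2705 ∉ [-1.3, -0.7) ⇒ out
candidate 3: (m,n)=(-12,-18) → π∥ = -12-18·β ≈ -41.1246, π⊥ = -12-18·β' ≈ -0.8754 ∈ [-1.3, -0.7) ⇒ IN Λ
candidate 4: (m,n)=(-12,-17) → π∥ = -12-17·β ≈ -39.5066, π⊥ = -12-17·β' ≈ -1.4934 ∉ [-1.3, -0.7) ⇒ out
candidate 5: (m,n)=(3,7) → π∥ = 3+7·β ≈ 14.3262, π⊥ = 3+7·β' ≈ -1.3262 ∉ [-1.3, -0.7) ⇒ out

3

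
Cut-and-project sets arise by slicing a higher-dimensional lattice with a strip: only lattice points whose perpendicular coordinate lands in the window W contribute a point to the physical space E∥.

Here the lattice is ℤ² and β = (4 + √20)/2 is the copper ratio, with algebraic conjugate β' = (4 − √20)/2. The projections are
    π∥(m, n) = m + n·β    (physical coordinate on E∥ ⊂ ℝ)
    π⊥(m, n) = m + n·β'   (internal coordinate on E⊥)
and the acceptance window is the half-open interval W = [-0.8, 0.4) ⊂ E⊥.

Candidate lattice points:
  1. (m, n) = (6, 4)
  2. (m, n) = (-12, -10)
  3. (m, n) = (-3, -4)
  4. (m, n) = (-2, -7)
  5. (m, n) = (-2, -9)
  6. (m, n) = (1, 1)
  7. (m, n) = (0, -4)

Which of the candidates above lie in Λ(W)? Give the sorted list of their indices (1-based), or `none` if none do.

4, 5

Compute β' = (4−√20)/2 = -0.2361, so π⊥(m,n) = m -0.2361·n.
candidate 1: (m,n)=(6,4) → π∥ = 6+4·β ≈ 22.9443, π⊥ = 6+4·β' ≈ 5.0557 ∉ [-0.8, 0.4) ⇒ out
candidate 2: (m,n)=(-12,-10) → π∥ = -12-10·β ≈ -54.3607, π⊥ = -12-10·β' ≈ -9.6393 ∉ [-0.8, 0.4) ⇒ out
candidate 3: (m,n)=(-3,-4) → π∥ = -3-4·β ≈ -19.9443, π⊥ = -3-4·β' ≈ -2.0557 ∉ [-0.8, 0.4) ⇒ out
candidate 4: (m,n)=(-2,-7) → π∥ = -2-7·β ≈ -31.6525, π⊥ = -2-7·β' ≈ -0.3475 ∈ [-0.8, 0.4) ⇒ IN Λ
candidate 5: (m,n)=(-2,-9) → π∥ = -2-9·β ≈ -40.1246, π⊥ = -2-9·β' ≈ 0.1246 ∈ [-0.8, 0.4) ⇒ IN Λ
candidate 6: (m,n)=(1,1) → π∥ = 1+1·β ≈ 5.2361, π⊥ = 1+1·β' ≈ 0.7639 ∉ [-0.8, 0.4) ⇒ out
candidate 7: (m,n)=(0,-4) → π∥ = 0-4·β ≈ -16.9443, π⊥ = 0-4·β' ≈ 0.9443 ∉ [-0.8, 0.4) ⇒ out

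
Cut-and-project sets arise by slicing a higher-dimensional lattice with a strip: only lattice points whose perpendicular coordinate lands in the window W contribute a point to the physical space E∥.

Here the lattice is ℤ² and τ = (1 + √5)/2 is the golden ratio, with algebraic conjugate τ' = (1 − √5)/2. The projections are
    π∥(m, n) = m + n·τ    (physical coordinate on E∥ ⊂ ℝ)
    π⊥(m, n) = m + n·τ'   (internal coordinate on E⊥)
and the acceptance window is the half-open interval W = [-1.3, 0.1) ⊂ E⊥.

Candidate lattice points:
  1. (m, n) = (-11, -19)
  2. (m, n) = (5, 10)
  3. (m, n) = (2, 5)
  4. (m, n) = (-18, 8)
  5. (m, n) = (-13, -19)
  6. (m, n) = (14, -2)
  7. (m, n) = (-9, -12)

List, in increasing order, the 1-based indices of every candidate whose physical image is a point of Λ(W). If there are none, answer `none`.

2, 3, 5

Numerically τ ≈ 1.618034 and τ' = −1/τ ≈ -0.618034.
#1 (-11,-19): internal coord -11 + (-19)·τ' = +0.742646; +0.742646 ∉ [-1.3, 0.1) → out
#2 (5,10): internal coord 5 + (10)·τ' = -1.180340; -1.180340 ∈ [-1.3, 0.1) → IN Λ
#3 (2,5): internal coord 2 + (5)·τ' = -1.090170; -1.090170 ∈ [-1.3, 0.1) → IN Λ
#4 (-18,8): internal coord -18 + (8)·τ' = -22.944272; -22.944272 ∉ [-1.3, 0.1) → out
#5 (-13,-19): internal coord -13 + (-19)·τ' = -1.257354; -1.257354 ∈ [-1.3, 0.1) → IN Λ
#6 (14,-2): internal coord 14 + (-2)·τ' = +15.236068; +15.236068 ∉ [-1.3, 0.1) → out
#7 (-9,-12): internal coord -9 + (-12)·τ' = -1.583592; -1.583592 ∉ [-1.3, 0.1) → out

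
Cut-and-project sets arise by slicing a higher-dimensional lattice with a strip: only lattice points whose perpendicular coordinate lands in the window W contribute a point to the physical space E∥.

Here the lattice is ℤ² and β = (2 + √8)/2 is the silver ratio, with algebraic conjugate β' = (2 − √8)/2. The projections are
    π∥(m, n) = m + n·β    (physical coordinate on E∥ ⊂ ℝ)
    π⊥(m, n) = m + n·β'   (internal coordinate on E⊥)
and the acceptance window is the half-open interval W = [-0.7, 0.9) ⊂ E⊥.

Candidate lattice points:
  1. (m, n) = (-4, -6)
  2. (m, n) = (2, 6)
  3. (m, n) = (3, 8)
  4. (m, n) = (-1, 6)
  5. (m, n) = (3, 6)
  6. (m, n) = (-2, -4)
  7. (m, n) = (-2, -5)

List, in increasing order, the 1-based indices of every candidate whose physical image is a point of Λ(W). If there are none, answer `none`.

2, 3, 5, 6, 7

Numerically β ≈ 2.4142 and β' = −1/β ≈ -0.4142.
candidate 1: (m,n)=(-4,-6) → π∥ = -4-6·β ≈ -18.4853, π⊥ = -4-6·β' ≈ -1.5147 ∉ [-0.7, 0.9) ⇒ out
candidate 2: (m,n)=(2,6) → π∥ = 2+6·β ≈ 16.4853, π⊥ = 2+6·β' ≈ -0.4853 ∈ [-0.7, 0.9) ⇒ IN Λ
candidate 3: (m,n)=(3,8) → π∥ = 3+8·β ≈ 22.3137, π⊥ = 3+8·β' ≈ -0.3137 ∈ [-0.7, 0.9) ⇒ IN Λ
candidate 4: (m,n)=(-1,6) → π∥ = -1+6·β ≈ 13.4853, π⊥ = -1+6·β' ≈ -3.4853 ∉ [-0.7, 0.9) ⇒ out
candidate 5: (m,n)=(3,6) → π∥ = 3+6·β ≈ 17.4853, π⊥ = 3+6·β' ≈ 0.5147 ∈ [-0.7, 0.9) ⇒ IN Λ
candidate 6: (m,n)=(-2,-4) → π∥ = -2-4·β ≈ -11.6569, π⊥ = -2-4·β' ≈ -0.3431 ∈ [-0.7, 0.9) ⇒ IN Λ
candidate 7: (m,n)=(-2,-5) → π∥ = -2-5·β ≈ -14.0711, π⊥ = -2-5·β' ≈ 0.0711 ∈ [-0.7, 0.9) ⇒ IN Λ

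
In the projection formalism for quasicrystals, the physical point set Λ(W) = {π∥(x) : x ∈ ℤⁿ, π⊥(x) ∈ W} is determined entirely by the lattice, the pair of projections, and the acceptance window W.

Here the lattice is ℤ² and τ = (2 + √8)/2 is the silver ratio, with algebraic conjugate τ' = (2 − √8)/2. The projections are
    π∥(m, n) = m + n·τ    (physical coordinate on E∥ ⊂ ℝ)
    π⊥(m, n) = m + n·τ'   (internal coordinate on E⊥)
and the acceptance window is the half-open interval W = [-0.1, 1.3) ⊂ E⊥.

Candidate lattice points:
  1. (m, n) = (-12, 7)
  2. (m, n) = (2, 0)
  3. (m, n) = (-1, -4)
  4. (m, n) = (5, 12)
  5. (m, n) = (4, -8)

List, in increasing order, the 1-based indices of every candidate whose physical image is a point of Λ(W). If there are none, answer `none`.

Compute τ' = (2−√8)/2 = -0.4142, so π⊥(m,n) = m -0.4142·n.
candidate 1: (m,n)=(-12,7) → π∥ = -12+7·τ ≈ 4.8995, π⊥ = -12+7·τ' ≈ -14.8995 ∉ [-0.1, 1.3) ⇒ out
candidate 2: (m,n)=(2,0) → π∥ = 2+0·τ ≈ 2.0000, π⊥ = 2+0·τ' ≈ 2.0000 ∉ [-0.1, 1.3) ⇒ out
candidate 3: (m,n)=(-1,-4) → π∥ = -1-4·τ ≈ -10.6569, π⊥ = -1-4·τ' ≈ 0.6569 ∈ [-0.1, 1.3) ⇒ IN Λ
candidate 4: (m,n)=(5,12) → π∥ = 5+12·τ ≈ 33.9706, π⊥ = 5+12·τ' ≈ 0.0294 ∈ [-0.1, 1.3) ⇒ IN Λ
candidate 5: (m,n)=(4,-8) → π∥ = 4-8·τ ≈ -15.3137, π⊥ = 4-8·τ' ≈ 7.3137 ∉ [-0.1, 1.3) ⇒ out

3, 4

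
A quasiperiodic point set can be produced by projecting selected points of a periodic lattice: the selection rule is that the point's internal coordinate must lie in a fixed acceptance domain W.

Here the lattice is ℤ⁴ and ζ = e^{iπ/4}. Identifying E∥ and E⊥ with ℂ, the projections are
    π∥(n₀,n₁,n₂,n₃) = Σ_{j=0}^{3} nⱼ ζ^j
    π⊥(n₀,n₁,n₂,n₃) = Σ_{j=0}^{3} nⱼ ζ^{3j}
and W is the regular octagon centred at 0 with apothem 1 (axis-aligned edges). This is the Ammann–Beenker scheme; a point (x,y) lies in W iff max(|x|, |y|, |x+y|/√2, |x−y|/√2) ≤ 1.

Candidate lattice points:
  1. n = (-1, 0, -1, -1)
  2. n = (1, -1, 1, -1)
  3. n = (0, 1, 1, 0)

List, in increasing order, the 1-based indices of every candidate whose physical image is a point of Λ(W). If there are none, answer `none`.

With ζ = e^{iπ/4} the internal vectors are ζ^0,ζ^3,ζ^6,ζ^9.
candidate 1: n = (-1, 0, -1, -1) → π⊥ ≈ (-1.7071, +0.2929); max(|x|,|y|,|x±y|/√2) = 1.7071 > 1 ⇒ ∉ W
candidate 2: n = (1, -1, 1, -1) → π⊥ ≈ (+1.0000, -2.4142); max(|x|,|y|,|x±y|/√2) = 2.4142 > 1 ⇒ ∉ W
candidate 3: n = (0, 1, 1, 0) → π⊥ ≈ (-0.7071, -0.2929); max(|x|,|y|,|x±y|/√2) = 0.7071 ≤ 1 ⇒ ∈ W

3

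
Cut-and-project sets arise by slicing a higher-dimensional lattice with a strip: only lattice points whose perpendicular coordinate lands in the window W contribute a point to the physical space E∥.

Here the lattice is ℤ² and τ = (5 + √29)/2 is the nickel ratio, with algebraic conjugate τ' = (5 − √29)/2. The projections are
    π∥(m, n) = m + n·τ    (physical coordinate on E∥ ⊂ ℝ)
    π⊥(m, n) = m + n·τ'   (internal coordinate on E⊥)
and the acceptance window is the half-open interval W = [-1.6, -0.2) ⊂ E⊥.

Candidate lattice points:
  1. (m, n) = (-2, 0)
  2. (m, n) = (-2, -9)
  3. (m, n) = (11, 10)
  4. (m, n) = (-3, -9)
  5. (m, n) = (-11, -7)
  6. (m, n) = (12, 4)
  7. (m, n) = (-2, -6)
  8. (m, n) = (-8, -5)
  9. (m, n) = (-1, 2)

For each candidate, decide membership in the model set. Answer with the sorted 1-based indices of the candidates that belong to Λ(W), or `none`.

2, 4, 7, 9

Numerically τ ≈ 5.192582 and τ' = −1/τ ≈ -0.192582.
candidate 1: (m,n)=(-2,0) → π∥ = -2+0·τ ≈ -2.000000, π⊥ = -2+0·τ' ≈ -2.000000 ∉ [-1.6, -0.2) ⇒ out
candidate 2: (m,n)=(-2,-9) → π∥ = -2-9·τ ≈ -48.733242, π⊥ = -2-9·τ' ≈ -0.266758 ∈ [-1.6, -0.2) ⇒ IN Λ
candidate 3: (m,n)=(11,10) → π∥ = 11+10·τ ≈ 62.925824, π⊥ = 11+10·τ' ≈ 9.074176 ∉ [-1.6, -0.2) ⇒ out
candidate 4: (m,n)=(-3,-9) → π∥ = -3-9·τ ≈ -49.733242, π⊥ = -3-9·τ' ≈ -1.266758 ∈ [-1.6, -0.2) ⇒ IN Λ
candidate 5: (m,n)=(-11,-7) → π∥ = -11-7·τ ≈ -47.348077, π⊥ = -11-7·τ' ≈ -9.651923 ∉ [-1.6, -0.2) ⇒ out
candidate 6: (m,n)=(12,4) → π∥ = 12+4·τ ≈ 32.770330, π⊥ = 12+4·τ' ≈ 11.229670 ∉ [-1.6, -0.2) ⇒ out
candidate 7: (m,n)=(-2,-6) → π∥ = -2-6·τ ≈ -33.155494, π⊥ = -2-6·τ' ≈ -0.844506 ∈ [-1.6, -0.2) ⇒ IN Λ
candidate 8: (m,n)=(-8,-5) → π∥ = -8-5·τ ≈ -33.962912, π⊥ = -8-5·τ' ≈ -7.037088 ∉ [-1.6, -0.2) ⇒ out
candidate 9: (m,n)=(-1,2) → π∥ = -1+2·τ ≈ 9.385165, π⊥ = -1+2·τ' ≈ -1.385165 ∈ [-1.6, -0.2) ⇒ IN Λ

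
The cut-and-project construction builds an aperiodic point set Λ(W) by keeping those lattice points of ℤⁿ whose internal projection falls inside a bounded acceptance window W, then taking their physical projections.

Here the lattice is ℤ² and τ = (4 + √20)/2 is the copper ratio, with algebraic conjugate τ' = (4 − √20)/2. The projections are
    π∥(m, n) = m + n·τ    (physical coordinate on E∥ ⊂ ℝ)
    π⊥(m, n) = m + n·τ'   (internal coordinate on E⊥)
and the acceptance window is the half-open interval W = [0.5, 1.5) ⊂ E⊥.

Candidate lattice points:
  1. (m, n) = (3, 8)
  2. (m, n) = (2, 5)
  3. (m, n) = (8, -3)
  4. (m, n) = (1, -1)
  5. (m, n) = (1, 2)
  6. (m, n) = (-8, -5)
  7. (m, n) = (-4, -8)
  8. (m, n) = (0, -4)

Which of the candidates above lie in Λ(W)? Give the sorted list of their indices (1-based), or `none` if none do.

1, 2, 4, 5, 8

Numerically τ ≈ 4.23607 and τ' = −1/τ ≈ -0.23607.
[1] lift (3,8): star map gives 1.11146; window check 0.5 ≤ 1.11146 < 1.5 is true → IN Λ
[2] lift (2,5): star map gives 0.81966; window check 0.5 ≤ 0.81966 < 1.5 is true → IN Λ
[3] lift (8,-3): star map gives 8.70820; window check 0.5 ≤ 8.70820 < 1.5 is false → out
[4] lift (1,-1): star map gives 1.23607; window check 0.5 ≤ 1.23607 < 1.5 is true → IN Λ
[5] lift (1,2): star map gives 0.52786; window check 0.5 ≤ 0.52786 < 1.5 is true → IN Λ
[6] lift (-8,-5): star map gives -6.81966; window check 0.5 ≤ -6.81966 < 1.5 is false → out
[7] lift (-4,-8): star map gives -2.11146; window check 0.5 ≤ -2.11146 < 1.5 is false → out
[8] lift (0,-4): star map gives 0.94427; window check 0.5 ≤ 0.94427 < 1.5 is true → IN Λ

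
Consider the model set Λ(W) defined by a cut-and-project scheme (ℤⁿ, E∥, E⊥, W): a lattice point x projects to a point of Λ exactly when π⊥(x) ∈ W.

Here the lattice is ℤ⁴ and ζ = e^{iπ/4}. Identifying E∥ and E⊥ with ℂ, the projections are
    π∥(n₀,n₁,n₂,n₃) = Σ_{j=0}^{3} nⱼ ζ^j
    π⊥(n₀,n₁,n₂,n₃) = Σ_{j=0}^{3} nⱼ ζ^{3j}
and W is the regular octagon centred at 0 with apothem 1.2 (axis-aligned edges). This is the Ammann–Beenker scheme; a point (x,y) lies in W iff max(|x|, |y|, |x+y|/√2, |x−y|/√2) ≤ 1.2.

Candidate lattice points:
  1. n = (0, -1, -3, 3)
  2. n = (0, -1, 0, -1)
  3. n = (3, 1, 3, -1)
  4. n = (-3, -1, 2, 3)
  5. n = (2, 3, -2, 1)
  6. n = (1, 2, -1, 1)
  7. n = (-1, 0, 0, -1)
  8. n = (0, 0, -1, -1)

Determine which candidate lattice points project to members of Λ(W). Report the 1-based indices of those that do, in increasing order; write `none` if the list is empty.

4, 8

Internal map: ζ^{3j} for j=0..3 gives (1,0), (−√2/2,√2/2), (0,−1), (√2/2,√2/2).
candidate 1: n = (0, -1, -3, 3) → π⊥ ≈ (+2.82843, +4.41421); max(|x|,|y|,|x±y|/√2) = 5.12132 > 1.2 ⇒ ∉ W
candidate 2: n = (0, -1, 0, -1) → π⊥ ≈ (+0.00000, -1.41421); max(|x|,|y|,|x±y|/√2) = 1.41421 > 1.2 ⇒ ∉ W
candidate 3: n = (3, 1, 3, -1) → π⊥ ≈ (+1.58579, -3.00000); max(|x|,|y|,|x±y|/√2) = 3.24264 > 1.2 ⇒ ∉ W
candidate 4: n = (-3, -1, 2, 3) → π⊥ ≈ (-0.17157, -0.58579); max(|x|,|y|,|x±y|/√2) = 0.58579 ≤ 1.2 ⇒ ∈ W
candidate 5: n = (2, 3, -2, 1) → π⊥ ≈ (+0.58579, +4.82843); max(|x|,|y|,|x±y|/√2) = 4.82843 > 1.2 ⇒ ∉ W
candidate 6: n = (1, 2, -1, 1) → π⊥ ≈ (+0.29289, +3.12132); max(|x|,|y|,|x±y|/√2) = 3.12132 > 1.2 ⇒ ∉ W
candidate 7: n = (-1, 0, 0, -1) → π⊥ ≈ (-1.70711, -0.70711); max(|x|,|y|,|x±y|/√2) = 1.70711 > 1.2 ⇒ ∉ W
candidate 8: n = (0, 0, -1, -1) → π⊥ ≈ (-0.70711, +0.29289); max(|x|,|y|,|x±y|/√2) = 0.70711 ≤ 1.2 ⇒ ∈ W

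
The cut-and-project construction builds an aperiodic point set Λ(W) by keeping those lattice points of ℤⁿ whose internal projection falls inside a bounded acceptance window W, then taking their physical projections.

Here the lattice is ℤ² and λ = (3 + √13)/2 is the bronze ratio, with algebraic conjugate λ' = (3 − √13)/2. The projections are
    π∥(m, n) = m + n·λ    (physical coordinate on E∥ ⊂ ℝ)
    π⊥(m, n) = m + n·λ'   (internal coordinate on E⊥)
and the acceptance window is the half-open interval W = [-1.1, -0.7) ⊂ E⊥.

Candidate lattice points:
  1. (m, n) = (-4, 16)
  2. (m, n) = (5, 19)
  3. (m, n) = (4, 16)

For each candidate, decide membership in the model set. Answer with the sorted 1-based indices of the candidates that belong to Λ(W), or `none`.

2, 3

Numerically λ ≈ 3.302776 and λ' = −1/λ ≈ -0.302776.
candidate 1: (m,n)=(-4,16) → π∥ = -4+16·λ ≈ 48.844410, π⊥ = -4+16·λ' ≈ -8.844410 ∉ [-1.1, -0.7) ⇒ out
candidate 2: (m,n)=(5,19) → π∥ = 5+19·λ ≈ 67.752737, π⊥ = 5+19·λ' ≈ -0.752737 ∈ [-1.1, -0.7) ⇒ IN Λ
candidate 3: (m,n)=(4,16) → π∥ = 4+16·λ ≈ 56.844410, π⊥ = 4+16·λ' ≈ -0.844410 ∈ [-1.1, -0.7) ⇒ IN Λ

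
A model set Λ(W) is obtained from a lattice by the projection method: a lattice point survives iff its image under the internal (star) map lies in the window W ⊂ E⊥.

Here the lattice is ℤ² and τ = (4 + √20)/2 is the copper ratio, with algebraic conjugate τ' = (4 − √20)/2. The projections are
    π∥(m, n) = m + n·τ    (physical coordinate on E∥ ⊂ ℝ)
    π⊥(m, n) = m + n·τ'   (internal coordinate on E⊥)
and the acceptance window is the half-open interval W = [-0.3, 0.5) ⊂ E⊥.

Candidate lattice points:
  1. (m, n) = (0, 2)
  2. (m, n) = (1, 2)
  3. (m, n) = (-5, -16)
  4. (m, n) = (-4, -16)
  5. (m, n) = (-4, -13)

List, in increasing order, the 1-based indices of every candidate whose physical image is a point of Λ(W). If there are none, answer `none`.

4

τ' = (4−√20)/2 ≈ -0.236068.
candidate 1: (m,n)=(0,2) → π∥ = 0+2·τ ≈ 8.472136, π⊥ = 0+2·τ' ≈ -0.472136 ∉ [-0.3, 0.5) ⇒ out
candidate 2: (m,n)=(1,2) → π∥ = 1+2·τ ≈ 9.472136, π⊥ = 1+2·τ' ≈ 0.527864 ∉ [-0.3, 0.5) ⇒ out
candidate 3: (m,n)=(-5,-16) → π∥ = -5-16·τ ≈ -72.777088, π⊥ = -5-16·τ' ≈ -1.222912 ∉ [-0.3, 0.5) ⇒ out
candidate 4: (m,n)=(-4,-16) → π∥ = -4-16·τ ≈ -71.777088, π⊥ = -4-16·τ' ≈ -0.222912 ∈ [-0.3, 0.5) ⇒ IN Λ
candidate 5: (m,n)=(-4,-13) → π∥ = -4-13·τ ≈ -59.068884, π⊥ = -4-13·τ' ≈ -0.931116 ∉ [-0.3, 0.5) ⇒ out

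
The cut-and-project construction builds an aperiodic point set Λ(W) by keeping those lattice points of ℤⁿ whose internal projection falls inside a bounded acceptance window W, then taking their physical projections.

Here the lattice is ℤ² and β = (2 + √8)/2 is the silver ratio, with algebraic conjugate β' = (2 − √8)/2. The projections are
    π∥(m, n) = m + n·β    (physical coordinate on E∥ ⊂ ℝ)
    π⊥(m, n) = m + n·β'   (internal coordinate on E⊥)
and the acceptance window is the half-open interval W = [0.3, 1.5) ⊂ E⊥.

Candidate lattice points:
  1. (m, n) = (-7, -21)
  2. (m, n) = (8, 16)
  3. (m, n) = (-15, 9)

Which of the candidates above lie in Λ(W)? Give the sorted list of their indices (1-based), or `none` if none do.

2

β' = (2−√8)/2 ≈ -0.4142.
[1] lift (-7,-21): star map gives 1.6985; window check 0.3 ≤ 1.6985 < 1.5 is false → out
[2] lift (8,16): star map gives 1.3726; window check 0.3 ≤ 1.3726 < 1.5 is true → IN Λ
[3] lift (-15,9): star map gives -18.7279; window check 0.3 ≤ -18.7279 < 1.5 is false → out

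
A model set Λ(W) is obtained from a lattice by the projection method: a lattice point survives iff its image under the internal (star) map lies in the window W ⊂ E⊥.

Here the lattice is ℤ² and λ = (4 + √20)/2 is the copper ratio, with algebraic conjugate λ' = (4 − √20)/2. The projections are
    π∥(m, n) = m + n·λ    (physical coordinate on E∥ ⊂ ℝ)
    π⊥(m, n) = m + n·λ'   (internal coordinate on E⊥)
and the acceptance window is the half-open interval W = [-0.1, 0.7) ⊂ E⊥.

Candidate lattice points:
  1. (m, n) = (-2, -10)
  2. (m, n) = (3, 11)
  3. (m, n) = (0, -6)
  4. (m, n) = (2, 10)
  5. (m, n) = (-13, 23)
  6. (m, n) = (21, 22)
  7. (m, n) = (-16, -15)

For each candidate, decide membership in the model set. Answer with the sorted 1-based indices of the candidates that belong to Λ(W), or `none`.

1, 2

λ' = (4−√20)/2 ≈ -0.236068.
[1] lift (-2,-10): star map gives 0.360680; window check -0.1 ≤ 0.360680 < 0.7 is true → IN Λ
[2] lift (3,11): star map gives 0.403252; window check -0.1 ≤ 0.403252 < 0.7 is true → IN Λ
[3] lift (0,-6): star map gives 1.416408; window check -0.1 ≤ 1.416408 < 0.7 is false → out
[4] lift (2,10): star map gives -0.360680; window check -0.1 ≤ -0.360680 < 0.7 is false → out
[5] lift (-13,23): star map gives -18.429563; window check -0.1 ≤ -18.429563 < 0.7 is false → out
[6] lift (21,22): star map gives 15.806504; window check -0.1 ≤ 15.806504 < 0.7 is false → out
[7] lift (-16,-15): star map gives -12.458980; window check -0.1 ≤ -12.458980 < 0.7 is false → out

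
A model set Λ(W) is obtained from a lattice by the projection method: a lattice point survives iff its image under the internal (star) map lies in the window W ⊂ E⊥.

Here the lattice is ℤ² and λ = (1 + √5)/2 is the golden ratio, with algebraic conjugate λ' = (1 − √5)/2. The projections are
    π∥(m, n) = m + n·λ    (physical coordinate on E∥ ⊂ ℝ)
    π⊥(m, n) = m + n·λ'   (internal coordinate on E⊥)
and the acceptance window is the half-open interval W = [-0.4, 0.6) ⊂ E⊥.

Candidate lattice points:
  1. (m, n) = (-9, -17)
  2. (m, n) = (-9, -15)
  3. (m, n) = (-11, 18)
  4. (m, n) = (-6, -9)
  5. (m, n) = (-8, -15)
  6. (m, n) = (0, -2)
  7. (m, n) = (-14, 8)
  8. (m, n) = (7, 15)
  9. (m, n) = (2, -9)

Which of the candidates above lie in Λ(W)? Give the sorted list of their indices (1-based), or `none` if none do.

λ' = (1−√5)/2 ≈ -0.618034.
#1 (-9,-17): internal coord -9 + (-17)·λ' = +1.506578; +1.506578 ∉ [-0.4, 0.6) → out
#2 (-9,-15): internal coord -9 + (-15)·λ' = +0.270510; +0.270510 ∈ [-0.4, 0.6) → IN Λ
#3 (-11,18): internal coord -11 + (18)·λ' = -22.124612; -22.124612 ∉ [-0.4, 0.6) → out
#4 (-6,-9): internal coord -6 + (-9)·λ' = -0.437694; -0.437694 ∉ [-0.4, 0.6) → out
#5 (-8,-15): internal coord -8 + (-15)·λ' = +1.270510; +1.270510 ∉ [-0.4, 0.6) → out
#6 (0,-2): internal coord 0 + (-2)·λ' = +1.236068; +1.236068 ∉ [-0.4, 0.6) → out
#7 (-14,8): internal coord -14 + (8)·λ' = -18.944272; -18.944272 ∉ [-0.4, 0.6) → out
#8 (7,15): internal coord 7 + (15)·λ' = -2.270510; -2.270510 ∉ [-0.4, 0.6) → out
#9 (2,-9): internal coord 2 + (-9)·λ' = +7.562306; +7.562306 ∉ [-0.4, 0.6) → out

2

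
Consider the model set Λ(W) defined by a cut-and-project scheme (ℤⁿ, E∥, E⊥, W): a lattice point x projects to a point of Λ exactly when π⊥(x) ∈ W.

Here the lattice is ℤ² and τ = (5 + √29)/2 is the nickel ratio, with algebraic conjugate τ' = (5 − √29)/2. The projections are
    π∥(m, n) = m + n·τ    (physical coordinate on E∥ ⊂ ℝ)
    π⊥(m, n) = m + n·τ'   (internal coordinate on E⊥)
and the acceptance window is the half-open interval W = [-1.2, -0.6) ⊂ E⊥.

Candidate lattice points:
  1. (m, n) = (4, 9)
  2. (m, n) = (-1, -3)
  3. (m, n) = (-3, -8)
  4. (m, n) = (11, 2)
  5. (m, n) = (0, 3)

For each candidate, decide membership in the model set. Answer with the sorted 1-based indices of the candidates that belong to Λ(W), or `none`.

Compute τ' = (5−√29)/2 = -0.192582, so π⊥(m,n) = m -0.192582·n.
[1] lift (4,9): star map gives 2.266758; window check -1.2 ≤ 2.266758 < -0.6 is false → out
[2] lift (-1,-3): star map gives -0.422253; window check -1.2 ≤ -0.422253 < -0.6 is false → out
[3] lift (-3,-8): star map gives -1.459341; window check -1.2 ≤ -1.459341 < -0.6 is false → out
[4] lift (11,2): star map gives 10.614835; window check -1.2 ≤ 10.614835 < -0.6 is false → out
[5] lift (0,3): star map gives -0.577747; window check -1.2 ≤ -0.577747 < -0.6 is false → out

none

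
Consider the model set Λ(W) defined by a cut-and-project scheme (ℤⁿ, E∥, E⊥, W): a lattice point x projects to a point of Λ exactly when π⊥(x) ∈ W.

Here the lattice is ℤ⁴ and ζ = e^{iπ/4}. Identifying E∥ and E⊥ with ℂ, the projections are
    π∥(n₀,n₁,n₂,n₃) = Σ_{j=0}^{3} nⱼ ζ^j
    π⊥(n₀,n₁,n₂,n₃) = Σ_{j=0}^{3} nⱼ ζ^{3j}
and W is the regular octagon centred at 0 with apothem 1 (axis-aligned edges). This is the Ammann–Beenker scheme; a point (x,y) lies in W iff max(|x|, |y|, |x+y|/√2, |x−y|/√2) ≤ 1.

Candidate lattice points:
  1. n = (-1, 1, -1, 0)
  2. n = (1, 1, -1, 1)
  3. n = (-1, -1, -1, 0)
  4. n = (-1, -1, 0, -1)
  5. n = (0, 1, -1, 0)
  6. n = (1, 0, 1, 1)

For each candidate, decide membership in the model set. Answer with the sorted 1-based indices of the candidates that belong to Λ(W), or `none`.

3

π⊥(n) = n₀ + n₁ζ³ + n₂ζ⁶ + n₃ζ⁹ where ζ = e^{iπ/4}.
#1 (-1, 1, -1, 0): internal (-1.70711, 1.70711); octagon support 2.41421 vs apothem 1 → ∉ W
#2 (1, 1, -1, 1): internal (1.00000, 2.41421); octagon support 2.41421 vs apothem 1 → ∉ W
#3 (-1, -1, -1, 0): internal (-0.29289, 0.29289); octagon support 0.41421 vs apothem 1 → ∈ W
#4 (-1, -1, 0, -1): internal (-1.00000, -1.41421); octagon support 1.70711 vs apothem 1 → ∉ W
#5 (0, 1, -1, 0): internal (-0.70711, 1.70711); octagon support 1.70711 vs apothem 1 → ∉ W
#6 (1, 0, 1, 1): internal (1.70711, -0.29289); octagon support 1.70711 vs apothem 1 → ∉ W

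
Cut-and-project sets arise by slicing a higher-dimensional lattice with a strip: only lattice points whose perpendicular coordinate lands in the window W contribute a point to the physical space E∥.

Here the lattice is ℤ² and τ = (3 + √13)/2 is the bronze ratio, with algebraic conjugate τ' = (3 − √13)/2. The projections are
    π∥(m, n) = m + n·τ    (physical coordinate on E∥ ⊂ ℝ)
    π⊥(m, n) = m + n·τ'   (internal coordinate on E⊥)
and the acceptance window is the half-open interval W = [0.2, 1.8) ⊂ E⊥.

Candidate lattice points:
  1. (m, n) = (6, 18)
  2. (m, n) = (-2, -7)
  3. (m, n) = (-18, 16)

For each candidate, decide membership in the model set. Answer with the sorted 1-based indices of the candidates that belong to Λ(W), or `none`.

1

Compute τ' = (3−√13)/2 = -0.302776, so π⊥(m,n) = m -0.302776·n.
#1 (6,18): internal coord 6 + (18)·τ' = +0.550039; +0.550039 ∈ [0.2, 1.8) → IN Λ
#2 (-2,-7): internal coord -2 + (-7)·τ' = +0.119429; +0.119429 ∉ [0.2, 1.8) → out
#3 (-18,16): internal coord -18 + (16)·τ' = -22.844410; -22.844410 ∉ [0.2, 1.8) → out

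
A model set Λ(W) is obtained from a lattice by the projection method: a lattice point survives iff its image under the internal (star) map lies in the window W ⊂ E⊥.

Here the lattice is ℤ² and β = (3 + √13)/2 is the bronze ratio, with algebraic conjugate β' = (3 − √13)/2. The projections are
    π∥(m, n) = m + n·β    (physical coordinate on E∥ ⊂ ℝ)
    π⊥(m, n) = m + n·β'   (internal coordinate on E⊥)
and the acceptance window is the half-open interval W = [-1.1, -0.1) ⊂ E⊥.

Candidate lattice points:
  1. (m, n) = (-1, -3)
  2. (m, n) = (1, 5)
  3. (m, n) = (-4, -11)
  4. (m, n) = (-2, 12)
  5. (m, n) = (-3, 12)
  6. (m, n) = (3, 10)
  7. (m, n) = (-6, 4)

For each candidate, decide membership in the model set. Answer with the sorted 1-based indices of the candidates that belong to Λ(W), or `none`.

2, 3

Numerically β ≈ 3.302776 and β' = −1/β ≈ -0.302776.
candidate 1: (m,n)=(-1,-3) → π∥ = -1-3·β ≈ -10.908327, π⊥ = -1-3·β' ≈ -0.091673 ∉ [-1.1, -0.1) ⇒ out
candidate 2: (m,n)=(1,5) → π∥ = 1+5·β ≈ 17.513878, π⊥ = 1+5·β' ≈ -0.513878 ∈ [-1.1, -0.1) ⇒ IN Λ
candidate 3: (m,n)=(-4,-11) → π∥ = -4-11·β ≈ -40.330532, π⊥ = -4-11·β' ≈ -0.669468 ∈ [-1.1, -0.1) ⇒ IN Λ
candidate 4: (m,n)=(-2,12) → π∥ = -2+12·β ≈ 37.633308, π⊥ = -2+12·β' ≈ -5.633308 ∉ [-1.1, -0.1) ⇒ out
candidate 5: (m,n)=(-3,12) → π∥ = -3+12·β ≈ 36.633308, π⊥ = -3+12·β' ≈ -6.633308 ∉ [-1.1, -0.1) ⇒ out
candidate 6: (m,n)=(3,10) → π∥ = 3+10·β ≈ 36.027756, π⊥ = 3+10·β' ≈ -0.027756 ∉ [-1.1, -0.1) ⇒ out
candidate 7: (m,n)=(-6,4) → π∥ = -6+4·β ≈ 7.211103, π⊥ = -6+4·β' ≈ -7.211103 ∉ [-1.1, -0.1) ⇒ out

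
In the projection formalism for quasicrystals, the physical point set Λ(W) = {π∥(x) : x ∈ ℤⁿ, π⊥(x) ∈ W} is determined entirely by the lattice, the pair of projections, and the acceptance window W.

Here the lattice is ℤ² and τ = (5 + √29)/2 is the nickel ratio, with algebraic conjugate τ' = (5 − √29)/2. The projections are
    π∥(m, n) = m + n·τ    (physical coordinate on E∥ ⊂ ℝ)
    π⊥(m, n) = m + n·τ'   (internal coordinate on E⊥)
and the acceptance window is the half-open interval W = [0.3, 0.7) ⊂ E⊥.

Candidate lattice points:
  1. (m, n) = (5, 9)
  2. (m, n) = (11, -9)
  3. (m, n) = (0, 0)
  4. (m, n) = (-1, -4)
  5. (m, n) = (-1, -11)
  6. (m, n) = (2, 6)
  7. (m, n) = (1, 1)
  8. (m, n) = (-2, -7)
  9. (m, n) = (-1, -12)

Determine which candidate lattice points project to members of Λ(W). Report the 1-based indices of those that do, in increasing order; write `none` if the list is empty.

none

Numerically τ ≈ 5.1926 and τ' = −1/τ ≈ -0.1926.
[1] lift (5,9): star map gives 3.2668; window check 0.3 ≤ 3.2668 < 0.7 is false → out
[2] lift (11,-9): star map gives 12.7332; window check 0.3 ≤ 12.7332 < 0.7 is false → out
[3] lift (0,0): star map gives 0.0000; window check 0.3 ≤ 0.0000 < 0.7 is false → out
[4] lift (-1,-4): star map gives -0.2297; window check 0.3 ≤ -0.2297 < 0.7 is false → out
[5] lift (-1,-11): star map gives 1.1184; window check 0.3 ≤ 1.1184 < 0.7 is false → out
[6] lift (2,6): star map gives 0.8445; window check 0.3 ≤ 0.8445 < 0.7 is false → out
[7] lift (1,1): star map gives 0.8074; window check 0.3 ≤ 0.8074 < 0.7 is false → out
[8] lift (-2,-7): star map gives -0.6519; window check 0.3 ≤ -0.6519 < 0.7 is false → out
[9] lift (-1,-12): star map gives 1.3110; window check 0.3 ≤ 1.3110 < 0.7 is false → out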